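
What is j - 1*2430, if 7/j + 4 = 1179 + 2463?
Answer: -8840333/3638 ≈ -2430.0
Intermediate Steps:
j = 7/3638 (j = 7/(-4 + (1179 + 2463)) = 7/(-4 + 3642) = 7/3638 ≈ 0.0019241)
j - 1*2430 = 7/3638 - 1*2430 = 7/3638 - 2430 = -8840333/3638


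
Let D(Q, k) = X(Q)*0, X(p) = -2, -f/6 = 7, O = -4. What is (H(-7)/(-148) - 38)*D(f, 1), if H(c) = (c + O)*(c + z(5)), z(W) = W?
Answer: 0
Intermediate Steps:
f = -42 (f = -6*7 = -42)
H(c) = (-4 + c)*(5 + c) (H(c) = (c - 4)*(c + 5) = (-4 + c)*(5 + c))
D(Q, k) = 0 (D(Q, k) = -2*0 = 0)
(H(-7)/(-148) - 38)*D(f, 1) = ((-20 - 7 + (-7)²)/(-148) - 38)*0 = ((-20 - 7 + 49)*(-1/148) - 38)*0 = (22*(-1/148) - 38)*0 = (-11/74 - 38)*0 = -2823/74*0 = 0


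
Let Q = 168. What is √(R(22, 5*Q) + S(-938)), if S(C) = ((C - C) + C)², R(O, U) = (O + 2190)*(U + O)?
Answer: 2*√696647 ≈ 1669.3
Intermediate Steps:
R(O, U) = (2190 + O)*(O + U)
S(C) = C² (S(C) = (0 + C)² = C²)
√(R(22, 5*Q) + S(-938)) = √((22² + 2190*22 + 2190*(5*168) + 22*(5*168)) + (-938)²) = √((484 + 48180 + 2190*840 + 22*840) + 879844) = √((484 + 48180 + 1839600 + 18480) + 879844) = √(1906744 + 879844) = √2786588 = 2*√696647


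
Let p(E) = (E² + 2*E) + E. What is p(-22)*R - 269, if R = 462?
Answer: 192847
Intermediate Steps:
p(E) = E² + 3*E
p(-22)*R - 269 = -22*(3 - 22)*462 - 269 = -22*(-19)*462 - 269 = 418*462 - 269 = 193116 - 269 = 192847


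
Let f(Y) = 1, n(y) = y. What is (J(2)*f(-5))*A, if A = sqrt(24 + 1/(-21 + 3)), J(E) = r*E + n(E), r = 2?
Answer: sqrt(862) ≈ 29.360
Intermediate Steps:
J(E) = 3*E (J(E) = 2*E + E = 3*E)
A = sqrt(862)/6 (A = sqrt(24 + 1/(-18)) = sqrt(24 - 1/18) = sqrt(431/18) = sqrt(862)/6 ≈ 4.8933)
(J(2)*f(-5))*A = ((3*2)*1)*(sqrt(862)/6) = (6*1)*(sqrt(862)/6) = 6*(sqrt(862)/6) = sqrt(862)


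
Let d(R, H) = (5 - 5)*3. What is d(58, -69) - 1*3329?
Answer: -3329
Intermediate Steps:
d(R, H) = 0 (d(R, H) = 0*3 = 0)
d(58, -69) - 1*3329 = 0 - 1*3329 = 0 - 3329 = -3329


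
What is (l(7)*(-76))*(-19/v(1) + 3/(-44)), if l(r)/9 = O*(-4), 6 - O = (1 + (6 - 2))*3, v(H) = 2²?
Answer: 1305072/11 ≈ 1.1864e+5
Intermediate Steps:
v(H) = 4
O = -9 (O = 6 - (1 + (6 - 2))*3 = 6 - (1 + 4)*3 = 6 - 5*3 = 6 - 1*15 = 6 - 15 = -9)
l(r) = 324 (l(r) = 9*(-9*(-4)) = 9*36 = 324)
(l(7)*(-76))*(-19/v(1) + 3/(-44)) = (324*(-76))*(-19/4 + 3/(-44)) = -24624*(-19*¼ + 3*(-1/44)) = -24624*(-19/4 - 3/44) = -24624*(-53/11) = 1305072/11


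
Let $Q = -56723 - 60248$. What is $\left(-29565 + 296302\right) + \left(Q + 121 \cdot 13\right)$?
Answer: $151339$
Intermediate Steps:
$Q = -116971$ ($Q = -56723 - 60248 = -116971$)
$\left(-29565 + 296302\right) + \left(Q + 121 \cdot 13\right) = \left(-29565 + 296302\right) + \left(-116971 + 121 \cdot 13\right) = 266737 + \left(-116971 + 1573\right) = 266737 - 115398 = 151339$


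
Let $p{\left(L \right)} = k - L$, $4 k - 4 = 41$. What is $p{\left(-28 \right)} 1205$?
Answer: $\frac{189185}{4} \approx 47296.0$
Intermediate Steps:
$k = \frac{45}{4}$ ($k = 1 + \frac{1}{4} \cdot 41 = 1 + \frac{41}{4} = \frac{45}{4} \approx 11.25$)
$p{\left(L \right)} = \frac{45}{4} - L$
$p{\left(-28 \right)} 1205 = \left(\frac{45}{4} - -28\right) 1205 = \left(\frac{45}{4} + 28\right) 1205 = \frac{157}{4} \cdot 1205 = \frac{189185}{4}$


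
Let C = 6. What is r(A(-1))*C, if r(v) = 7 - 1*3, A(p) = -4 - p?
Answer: 24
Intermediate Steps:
r(v) = 4 (r(v) = 7 - 3 = 4)
r(A(-1))*C = 4*6 = 24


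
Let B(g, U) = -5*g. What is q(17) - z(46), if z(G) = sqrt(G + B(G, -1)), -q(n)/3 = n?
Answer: -51 - 2*I*sqrt(46) ≈ -51.0 - 13.565*I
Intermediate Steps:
q(n) = -3*n
z(G) = 2*sqrt(-G) (z(G) = sqrt(G - 5*G) = sqrt(-4*G) = 2*sqrt(-G))
q(17) - z(46) = -3*17 - 2*sqrt(-1*46) = -51 - 2*sqrt(-46) = -51 - 2*I*sqrt(46)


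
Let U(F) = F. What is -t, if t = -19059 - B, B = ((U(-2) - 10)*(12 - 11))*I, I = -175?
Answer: 21159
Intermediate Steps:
B = 2100 (B = ((-2 - 10)*(12 - 11))*(-175) = -12*1*(-175) = -12*(-175) = 2100)
t = -21159 (t = -19059 - 1*2100 = -19059 - 2100 = -21159)
-t = -1*(-21159) = 21159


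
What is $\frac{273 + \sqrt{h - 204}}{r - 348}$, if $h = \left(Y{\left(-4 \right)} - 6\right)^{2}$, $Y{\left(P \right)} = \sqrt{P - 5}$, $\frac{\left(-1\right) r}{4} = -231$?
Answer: $\frac{91}{192} + \frac{\sqrt{-177 - 36 i}}{576} \approx 0.4763 - 0.023215 i$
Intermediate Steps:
$r = 924$ ($r = \left(-4\right) \left(-231\right) = 924$)
$Y{\left(P \right)} = \sqrt{-5 + P}$
$h = \left(-6 + 3 i\right)^{2}$ ($h = \left(\sqrt{-5 - 4} - 6\right)^{2} = \left(\sqrt{-9} - 6\right)^{2} = \left(3 i - 6\right)^{2} = \left(-6 + 3 i\right)^{2} \approx 27.0 - 36.0 i$)
$\frac{273 + \sqrt{h - 204}}{r - 348} = \frac{273 + \sqrt{\left(27 - 36 i\right) - 204}}{924 - 348} = \frac{273 + \sqrt{\left(27 - 36 i\right) - 204}}{576} = \left(273 + \sqrt{\left(27 - 36 i\right) - 204}\right) \frac{1}{576} = \left(273 + \sqrt{-177 - 36 i}\right) \frac{1}{576} = \frac{91}{192} + \frac{\sqrt{-177 - 36 i}}{576}$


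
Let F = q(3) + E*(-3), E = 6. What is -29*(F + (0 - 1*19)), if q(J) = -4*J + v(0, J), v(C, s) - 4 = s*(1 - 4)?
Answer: 1566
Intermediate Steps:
v(C, s) = 4 - 3*s (v(C, s) = 4 + s*(1 - 4) = 4 + s*(-3) = 4 - 3*s)
q(J) = 4 - 7*J (q(J) = -4*J + (4 - 3*J) = 4 - 7*J)
F = -35 (F = (4 - 7*3) + 6*(-3) = (4 - 21) - 18 = -17 - 18 = -35)
-29*(F + (0 - 1*19)) = -29*(-35 + (0 - 1*19)) = -29*(-35 + (0 - 19)) = -29*(-35 - 19) = -29*(-54) = 1566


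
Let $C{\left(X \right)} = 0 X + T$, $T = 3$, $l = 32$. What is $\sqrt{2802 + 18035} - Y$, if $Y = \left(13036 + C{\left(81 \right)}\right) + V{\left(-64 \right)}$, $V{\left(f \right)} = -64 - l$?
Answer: $-12943 + \sqrt{20837} \approx -12799.0$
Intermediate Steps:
$C{\left(X \right)} = 3$ ($C{\left(X \right)} = 0 X + 3 = 0 + 3 = 3$)
$V{\left(f \right)} = -96$ ($V{\left(f \right)} = -64 - 32 = -96$)
$Y = 12943$ ($Y = \left(13036 + 3\right) - 96 = 13039 - 96 = 12943$)
$\sqrt{2802 + 18035} - Y = \sqrt{2802 + 18035} - 12943 = \sqrt{20837} - 12943 = -12943 + \sqrt{20837}$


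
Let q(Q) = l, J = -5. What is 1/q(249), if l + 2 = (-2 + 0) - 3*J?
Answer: 1/11 ≈ 0.090909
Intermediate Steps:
l = 11 (l = -2 + ((-2 + 0) - 3*(-5)) = -2 + (-2 + 15) = -2 + 13 = 11)
q(Q) = 11
1/q(249) = 1/11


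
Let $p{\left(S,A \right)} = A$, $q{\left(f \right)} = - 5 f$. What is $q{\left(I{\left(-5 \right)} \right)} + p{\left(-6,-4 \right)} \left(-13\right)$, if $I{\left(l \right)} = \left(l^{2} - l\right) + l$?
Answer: $-73$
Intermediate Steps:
$I{\left(l \right)} = l^{2}$
$q{\left(I{\left(-5 \right)} \right)} + p{\left(-6,-4 \right)} \left(-13\right) = - 5 \left(-5\right)^{2} - -52 = \left(-5\right) 25 + 52 = -125 + 52 = -73$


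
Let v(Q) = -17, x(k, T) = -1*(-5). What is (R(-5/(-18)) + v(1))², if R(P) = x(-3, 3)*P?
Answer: 78961/324 ≈ 243.71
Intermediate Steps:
x(k, T) = 5
R(P) = 5*P
(R(-5/(-18)) + v(1))² = (5*(-5/(-18)) - 17)² = (5*(-5*(-1/18)) - 17)² = (5*(5/18) - 17)² = (25/18 - 17)² = (-281/18)² = 78961/324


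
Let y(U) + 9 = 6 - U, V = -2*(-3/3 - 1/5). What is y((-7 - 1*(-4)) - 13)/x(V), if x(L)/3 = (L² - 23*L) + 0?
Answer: -325/3708 ≈ -0.087648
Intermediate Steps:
V = 12/5 (V = -2*(-3*⅓ - 1*⅕) = -2*(-1 - ⅕) = -2*(-6/5) = 12/5 ≈ 2.4000)
x(L) = -69*L + 3*L² (x(L) = 3*((L² - 23*L) + 0) = 3*(L² - 23*L) = -69*L + 3*L²)
y(U) = -3 - U (y(U) = -9 + (6 - U) = -3 - U)
y((-7 - 1*(-4)) - 13)/x(V) = (-3 - ((-7 - 1*(-4)) - 13))/((3*(12/5)*(-23 + 12/5))) = (-3 - ((-7 + 4) - 13))/((3*(12/5)*(-103/5))) = (-3 - (-3 - 13))/(-3708/25) = (-3 - 1*(-16))*(-25/3708) = (-3 + 16)*(-25/3708) = 13*(-25/3708) = -325/3708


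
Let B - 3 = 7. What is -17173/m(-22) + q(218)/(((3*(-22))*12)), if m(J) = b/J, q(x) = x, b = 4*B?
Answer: 4675213/495 ≈ 9444.9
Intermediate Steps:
B = 10 (B = 3 + 7 = 10)
b = 40 (b = 4*10 = 40)
m(J) = 40/J
-17173/m(-22) + q(218)/(((3*(-22))*12)) = -17173/(40/(-22)) + 218/(((3*(-22))*12)) = -17173/(40*(-1/22)) + 218/((-66*12)) = -17173/(-20/11) + 218/(-792) = -17173*(-11/20) + 218*(-1/792) = 188903/20 - 109/396 = 4675213/495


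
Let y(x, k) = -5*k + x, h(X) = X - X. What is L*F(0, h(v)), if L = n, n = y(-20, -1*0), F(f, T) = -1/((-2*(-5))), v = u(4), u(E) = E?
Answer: 2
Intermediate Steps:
v = 4
h(X) = 0
y(x, k) = x - 5*k
F(f, T) = -1/10
n = -20 (n = -20 - (-5)*0 = -20 - 5*0 = -20 + 0 = -20)
L = -20
L*F(0, h(v)) = -20*(-1/10) = 2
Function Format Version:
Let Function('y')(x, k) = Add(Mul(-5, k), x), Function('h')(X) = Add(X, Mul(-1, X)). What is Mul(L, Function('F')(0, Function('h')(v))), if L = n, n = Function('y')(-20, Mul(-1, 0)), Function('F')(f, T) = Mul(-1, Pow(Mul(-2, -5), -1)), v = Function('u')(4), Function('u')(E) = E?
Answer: 2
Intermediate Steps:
v = 4
Function('h')(X) = 0
Function('y')(x, k) = Add(x, Mul(-5, k))
Function('F')(f, T) = Rational(-1, 10) (Function('F')(f, T) = Mul(-1, Pow(10, -1)) = Mul(-1, Rational(1, 10)) = Rational(-1, 10))
n = -20 (n = Add(-20, Mul(-5, Mul(-1, 0))) = Add(-20, Mul(-5, 0)) = Add(-20, 0) = -20)
L = -20
Mul(L, Function('F')(0, Function('h')(v))) = Mul(-20, Rational(-1, 10)) = 2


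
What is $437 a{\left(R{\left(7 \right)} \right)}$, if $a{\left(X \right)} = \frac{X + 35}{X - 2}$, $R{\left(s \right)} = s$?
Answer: $\frac{18354}{5} \approx 3670.8$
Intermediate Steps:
$a{\left(X \right)} = \frac{35 + X}{-2 + X}$
$437 a{\left(R{\left(7 \right)} \right)} = 437 \frac{35 + 7}{-2 + 7} = 437 \cdot \frac{1}{5} \cdot 42 = 437 \cdot \frac{42}{5} = \frac{18354}{5}$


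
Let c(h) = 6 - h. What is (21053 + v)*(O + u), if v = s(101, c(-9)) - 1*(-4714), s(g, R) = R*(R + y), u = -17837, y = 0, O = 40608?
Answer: 591863832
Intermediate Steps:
s(g, R) = R**2 (s(g, R) = R*(R + 0) = R*R = R**2)
v = 4939 (v = (6 - 1*(-9))**2 - 1*(-4714) = (6 + 9)**2 + 4714 = 15**2 + 4714 = 225 + 4714 = 4939)
(21053 + v)*(O + u) = (21053 + 4939)*(40608 - 17837) = 25992*22771 = 591863832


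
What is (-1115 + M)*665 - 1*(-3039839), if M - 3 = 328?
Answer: 2518479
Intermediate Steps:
M = 331 (M = 3 + 328 = 331)
(-1115 + M)*665 - 1*(-3039839) = (-1115 + 331)*665 - 1*(-3039839) = -784*665 + 3039839 = -521360 + 3039839 = 2518479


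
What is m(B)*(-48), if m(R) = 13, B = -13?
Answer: -624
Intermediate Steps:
m(B)*(-48) = 13*(-48) = -624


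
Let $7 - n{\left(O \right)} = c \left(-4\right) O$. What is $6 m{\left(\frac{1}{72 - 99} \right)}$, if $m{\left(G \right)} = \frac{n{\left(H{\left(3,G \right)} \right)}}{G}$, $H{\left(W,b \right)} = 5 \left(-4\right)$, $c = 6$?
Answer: $76626$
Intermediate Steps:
$H{\left(W,b \right)} = -20$
$n{\left(O \right)} = 7 + 24 O$ ($n{\left(O \right)} = 7 - 6 \left(-4\right) O = 7 - - 24 O = 7 + 24 O$)
$m{\left(G \right)} = - \frac{473}{G}$ ($m{\left(G \right)} = \frac{7 + 24 \left(-20\right)}{G} = \frac{7 - 480}{G} = - \frac{473}{G}$)
$6 m{\left(\frac{1}{72 - 99} \right)} = 6 \left(- \frac{473}{\frac{1}{72 - 99}}\right) = 6 \left(- \frac{473}{\frac{1}{-27}}\right) = 6 \left(- \frac{473}{- \frac{1}{27}}\right) = 6 \left(\left(-473\right) \left(-27\right)\right) = 6 \cdot 12771 = 76626$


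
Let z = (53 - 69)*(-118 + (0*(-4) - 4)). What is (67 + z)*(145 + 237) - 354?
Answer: 770904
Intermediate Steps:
z = 1952 (z = -16*(-118 + (0 - 4)) = -16*(-118 - 4) = -16*(-122) = 1952)
(67 + z)*(145 + 237) - 354 = (67 + 1952)*(145 + 237) - 354 = 2019*382 - 354 = 771258 - 354 = 770904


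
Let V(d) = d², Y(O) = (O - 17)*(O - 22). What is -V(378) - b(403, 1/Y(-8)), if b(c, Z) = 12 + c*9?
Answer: -146523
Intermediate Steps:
Y(O) = (-22 + O)*(-17 + O) (Y(O) = (-17 + O)*(-22 + O) = (-22 + O)*(-17 + O))
b(c, Z) = 12 + 9*c
-V(378) - b(403, 1/Y(-8)) = -1*378² - (12 + 9*403) = -1*142884 - (12 + 3627) = -142884 - 1*3639 = -142884 - 3639 = -146523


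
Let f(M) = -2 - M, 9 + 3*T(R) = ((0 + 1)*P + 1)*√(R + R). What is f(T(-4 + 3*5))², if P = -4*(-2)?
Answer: 199 - 6*√22 ≈ 170.86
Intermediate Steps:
P = 8
T(R) = -3 + 3*√2*√R (T(R) = -3 + (((0 + 1)*8 + 1)*√(R + R))/3 = -3 + ((1*8 + 1)*√(2*R))/3 = -3 + ((8 + 1)*(√2*√R))/3 = -3 + (9*(√2*√R))/3 = -3 + (9*√2*√R)/3 = -3 + 3*√2*√R)
f(T(-4 + 3*5))² = (-2 - (-3 + 3*√2*√(-4 + 3*5)))² = (-2 - (-3 + 3*√2*√(-4 + 15)))² = (-2 - (-3 + 3*√2*√11))² = (-2 - (-3 + 3*√22))² = (-2 + (3 - 3*√22))² = (1 - 3*√22)²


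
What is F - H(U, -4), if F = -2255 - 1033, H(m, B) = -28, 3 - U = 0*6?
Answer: -3260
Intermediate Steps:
U = 3 (U = 3 - 0*6 = 3 - 1*0 = 3 + 0 = 3)
F = -3288
F - H(U, -4) = -3288 - 1*(-28) = -3288 + 28 = -3260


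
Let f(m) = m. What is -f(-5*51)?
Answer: 255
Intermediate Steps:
-f(-5*51) = -(-5)*51 = -1*(-255) = 255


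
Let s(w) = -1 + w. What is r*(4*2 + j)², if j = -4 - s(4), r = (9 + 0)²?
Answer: 81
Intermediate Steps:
r = 81 (r = 9² = 81)
j = -7 (j = -4 - (-1 + 4) = -4 - 1*3 = -4 - 3 = -7)
r*(4*2 + j)² = 81*(4*2 - 7)² = 81*(8 - 7)² = 81*1² = 81*1 = 81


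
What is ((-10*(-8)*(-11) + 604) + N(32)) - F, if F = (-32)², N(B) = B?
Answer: -1268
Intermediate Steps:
F = 1024
((-10*(-8)*(-11) + 604) + N(32)) - F = ((-10*(-8)*(-11) + 604) + 32) - 1*1024 = ((80*(-11) + 604) + 32) - 1024 = ((-880 + 604) + 32) - 1024 = (-276 + 32) - 1024 = -244 - 1024 = -1268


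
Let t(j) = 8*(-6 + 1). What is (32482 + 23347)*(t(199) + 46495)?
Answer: 2593536195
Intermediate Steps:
t(j) = -40 (t(j) = 8*(-5) = -40)
(32482 + 23347)*(t(199) + 46495) = (32482 + 23347)*(-40 + 46495) = 55829*46455 = 2593536195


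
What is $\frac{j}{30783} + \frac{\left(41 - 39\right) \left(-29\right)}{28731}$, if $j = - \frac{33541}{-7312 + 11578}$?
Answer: $- \frac{2860080865}{1257654302406} \approx -0.0022741$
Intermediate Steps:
$j = - \frac{33541}{4266} \approx -7.8624$
$\frac{j}{30783} + \frac{\left(41 - 39\right) \left(-29\right)}{28731} = - \frac{33541}{4266 \cdot 30783} + \frac{\left(41 - 39\right) \left(-29\right)}{28731} = \left(- \frac{33541}{4266}\right) \frac{1}{30783} + 2 \left(-29\right) \frac{1}{28731} = - \frac{33541}{131320278} - \frac{58}{28731} = - \frac{2860080865}{1257654302406}$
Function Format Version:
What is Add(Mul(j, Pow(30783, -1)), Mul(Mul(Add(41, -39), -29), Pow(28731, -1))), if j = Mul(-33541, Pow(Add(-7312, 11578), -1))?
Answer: Rational(-2860080865, 1257654302406) ≈ -0.0022741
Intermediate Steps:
j = Rational(-33541, 4266) (j = Mul(-33541, Pow(4266, -1)) = Mul(-33541, Rational(1, 4266)) = Rational(-33541, 4266) ≈ -7.8624)
Add(Mul(j, Pow(30783, -1)), Mul(Mul(Add(41, -39), -29), Pow(28731, -1))) = Add(Mul(Rational(-33541, 4266), Pow(30783, -1)), Mul(Mul(Add(41, -39), -29), Pow(28731, -1))) = Add(Mul(Rational(-33541, 4266), Rational(1, 30783)), Mul(Mul(2, -29), Rational(1, 28731))) = Add(Rational(-33541, 131320278), Mul(-58, Rational(1, 28731))) = Add(Rational(-33541, 131320278), Rational(-58, 28731)) = Rational(-2860080865, 1257654302406)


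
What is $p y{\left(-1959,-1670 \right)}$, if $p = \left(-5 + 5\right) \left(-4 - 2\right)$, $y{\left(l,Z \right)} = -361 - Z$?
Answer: $0$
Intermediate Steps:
$p = 0$ ($p = 0 \left(-6\right) = 0$)
$p y{\left(-1959,-1670 \right)} = 0 \left(-361 - -1670\right) = 0 \left(-361 + 1670\right) = 0 \cdot 1309 = 0$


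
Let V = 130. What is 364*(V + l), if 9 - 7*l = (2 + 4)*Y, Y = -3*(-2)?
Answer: 45916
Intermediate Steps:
Y = 6
l = -27/7 (l = 9/7 - (2 + 4)*6/7 = 9/7 - 6*6/7 = 9/7 - ⅐*36 = 9/7 - 36/7 = -27/7 ≈ -3.8571)
364*(V + l) = 364*(130 - 27/7) = 364*(883/7) = 45916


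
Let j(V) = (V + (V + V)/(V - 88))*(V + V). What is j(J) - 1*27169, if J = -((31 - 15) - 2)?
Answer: -1366019/51 ≈ -26785.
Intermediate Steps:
J = -14 (J = -(16 - 2) = -1*14 = -14)
j(V) = 2*V*(V + 2*V/(-88 + V)) (j(V) = (V + (2*V)/(-88 + V))*(2*V) = (V + 2*V/(-88 + V))*(2*V) = 2*V*(V + 2*V/(-88 + V)))
j(J) - 1*27169 = 2*(-14)²*(-86 - 14)/(-88 - 14) - 1*27169 = 2*196*(-100)/(-102) - 27169 = 2*196*(-1/102)*(-100) - 27169 = 19600/51 - 27169 = -1366019/51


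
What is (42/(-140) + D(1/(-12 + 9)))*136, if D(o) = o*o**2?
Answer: -6188/135 ≈ -45.837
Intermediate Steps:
D(o) = o**3
(42/(-140) + D(1/(-12 + 9)))*136 = (42/(-140) + (1/(-12 + 9))**3)*136 = (42*(-1/140) + (1/(-3))**3)*136 = (-3/10 + (-1/3)**3)*136 = (-3/10 - 1/27)*136 = -91/270*136 = -6188/135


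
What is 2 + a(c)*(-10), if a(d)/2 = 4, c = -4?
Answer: -78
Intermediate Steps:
a(d) = 8 (a(d) = 2*4 = 8)
2 + a(c)*(-10) = 2 + 8*(-10) = 2 - 80 = -78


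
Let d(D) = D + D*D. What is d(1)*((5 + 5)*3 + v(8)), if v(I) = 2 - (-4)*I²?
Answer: 576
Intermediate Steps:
v(I) = 2 + 4*I²
d(D) = D + D²
d(1)*((5 + 5)*3 + v(8)) = (1*(1 + 1))*((5 + 5)*3 + (2 + 4*8²)) = (1*2)*(10*3 + (2 + 4*64)) = 2*(30 + (2 + 256)) = 2*(30 + 258) = 2*288 = 576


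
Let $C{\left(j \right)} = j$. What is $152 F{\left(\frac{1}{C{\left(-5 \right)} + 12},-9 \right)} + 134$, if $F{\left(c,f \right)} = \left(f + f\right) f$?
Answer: $24758$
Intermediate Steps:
$F{\left(c,f \right)} = 2 f^{2}$ ($F{\left(c,f \right)} = 2 f f = 2 f^{2}$)
$152 F{\left(\frac{1}{C{\left(-5 \right)} + 12},-9 \right)} + 134 = 152 \cdot 2 \left(-9\right)^{2} + 134 = 152 \cdot 2 \cdot 81 + 134 = 152 \cdot 162 + 134 = 24624 + 134 = 24758$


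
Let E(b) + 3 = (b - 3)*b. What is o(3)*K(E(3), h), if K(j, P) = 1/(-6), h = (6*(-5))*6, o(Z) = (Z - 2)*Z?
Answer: -½ ≈ -0.50000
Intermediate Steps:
E(b) = -3 + b*(-3 + b) (E(b) = -3 + (b - 3)*b = -3 + (-3 + b)*b = -3 + b*(-3 + b))
o(Z) = Z*(-2 + Z) (o(Z) = (-2 + Z)*Z = Z*(-2 + Z))
h = -180 (h = -30*6 = -180)
K(j, P) = -⅙ (K(j, P) = 1*(-⅙) = -⅙)
o(3)*K(E(3), h) = (3*(-2 + 3))*(-⅙) = (3*1)*(-⅙) = 3*(-⅙) = -½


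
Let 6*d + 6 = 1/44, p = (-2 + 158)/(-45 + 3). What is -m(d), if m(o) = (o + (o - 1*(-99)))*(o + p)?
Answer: 111467525/243936 ≈ 456.95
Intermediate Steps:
p = -26/7 (p = 156/(-42) = 156*(-1/42) = -26/7 ≈ -3.7143)
d = -263/264 (d = -1 + (⅙)/44 = -1 + (⅙)*(1/44) = -1 + 1/264 = -263/264 ≈ -0.99621)
m(o) = (99 + 2*o)*(-26/7 + o) (m(o) = (o + (o - 1*(-99)))*(o - 26/7) = (o + (o + 99))*(-26/7 + o) = (o + (99 + o))*(-26/7 + o) = (99 + 2*o)*(-26/7 + o))
-m(d) = -(-2574/7 + 2*(-263/264)² + (641/7)*(-263/264)) = -(-2574/7 + 2*(69169/69696) - 168583/1848) = -(-2574/7 + 69169/34848 - 168583/1848) = -1*(-111467525/243936) = 111467525/243936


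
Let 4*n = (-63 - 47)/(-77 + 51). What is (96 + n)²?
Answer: 25472209/2704 ≈ 9420.2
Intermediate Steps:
n = 55/52 (n = ((-63 - 47)/(-77 + 51))/4 = (-110/(-26))/4 = (-110*(-1/26))/4 = (¼)*(55/13) = 55/52 ≈ 1.0577)
(96 + n)² = (96 + 55/52)² = (5047/52)² = 25472209/2704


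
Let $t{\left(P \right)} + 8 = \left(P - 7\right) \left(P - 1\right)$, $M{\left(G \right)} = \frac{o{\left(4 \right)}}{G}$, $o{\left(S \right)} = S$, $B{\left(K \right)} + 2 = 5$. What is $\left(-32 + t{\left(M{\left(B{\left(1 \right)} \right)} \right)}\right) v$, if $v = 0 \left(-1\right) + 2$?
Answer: $- \frac{754}{9} \approx -83.778$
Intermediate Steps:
$B{\left(K \right)} = 3$ ($B{\left(K \right)} = -2 + 5 = 3$)
$M{\left(G \right)} = \frac{4}{G}$
$t{\left(P \right)} = -8 + \left(-1 + P\right) \left(-7 + P\right)$ ($t{\left(P \right)} = -8 + \left(P - 7\right) \left(P - 1\right) = -8 + \left(-7 + P\right) \left(-1 + P\right) = -8 + \left(-1 + P\right) \left(-7 + P\right)$)
$v = 2$ ($v = 0 + 2 = 2$)
$\left(-32 + t{\left(M{\left(B{\left(1 \right)} \right)} \right)}\right) v = \left(-32 - \left(1 - \frac{16}{9} + 8 \cdot 4 \cdot \frac{1}{3}\right)\right) 2 = \left(-32 - \left(\frac{35}{3} - \frac{16}{9}\right)\right) 2 = \left(-32 - \frac{89}{9}\right) 2 = \left(- \frac{377}{9}\right) 2 = - \frac{754}{9}$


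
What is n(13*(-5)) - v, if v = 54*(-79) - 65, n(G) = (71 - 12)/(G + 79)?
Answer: 60693/14 ≈ 4335.2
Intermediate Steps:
n(G) = 59/(79 + G)
v = -4331 (v = -4266 - 65 = -4331)
n(13*(-5)) - v = 59/(79 + 13*(-5)) - 1*(-4331) = 59/(79 - 65) + 4331 = 59/14 + 4331 = 60693/14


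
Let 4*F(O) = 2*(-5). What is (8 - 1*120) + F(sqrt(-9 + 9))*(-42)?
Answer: -7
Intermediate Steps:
F(O) = -5/2 (F(O) = (2*(-5))/4 = (1/4)*(-10) = -5/2)
(8 - 1*120) + F(sqrt(-9 + 9))*(-42) = (8 - 1*120) - 5/2*(-42) = (8 - 120) + 105 = -112 + 105 = -7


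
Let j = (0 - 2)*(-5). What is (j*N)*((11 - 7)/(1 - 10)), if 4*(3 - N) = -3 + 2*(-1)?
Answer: -170/9 ≈ -18.889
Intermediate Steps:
N = 17/4 (N = 3 - (-3 + 2*(-1))/4 = 3 - (-3 - 2)/4 = 3 - 1/4*(-5) = 3 + 5/4 = 17/4 ≈ 4.2500)
j = 10 (j = -2*(-5) = 10)
(j*N)*((11 - 7)/(1 - 10)) = (10*(17/4))*((11 - 7)/(1 - 10)) = 85*(4/(-9))/2 = 85*(4*(-1/9))/2 = (85/2)*(-4/9) = -170/9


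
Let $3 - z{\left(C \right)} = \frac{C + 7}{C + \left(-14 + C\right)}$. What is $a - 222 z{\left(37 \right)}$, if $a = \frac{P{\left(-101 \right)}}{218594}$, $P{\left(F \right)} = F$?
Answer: $- \frac{549983009}{1092970} \approx -503.2$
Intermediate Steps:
$z{\left(C \right)} = 3 - \frac{7 + C}{-14 + 2 C}$ ($z{\left(C \right)} = 3 - \frac{C + 7}{C + \left(-14 + C\right)} = 3 - \frac{7 + C}{-14 + 2 C}$)
$a = - \frac{101}{218594} \approx -0.00046204$
$a - 222 z{\left(37 \right)} = - \frac{101}{218594} - 222 \frac{-49 + 5 \cdot 37}{2 \left(-7 + 37\right)} = - \frac{101}{218594} - 222 \frac{-49 + 185}{2 \cdot 30} = - \frac{101}{218594} - 222 \cdot \frac{1}{2} \cdot \frac{1}{30} \cdot 136 = - \frac{101}{218594} - \frac{2516}{5} = - \frac{549983009}{1092970}$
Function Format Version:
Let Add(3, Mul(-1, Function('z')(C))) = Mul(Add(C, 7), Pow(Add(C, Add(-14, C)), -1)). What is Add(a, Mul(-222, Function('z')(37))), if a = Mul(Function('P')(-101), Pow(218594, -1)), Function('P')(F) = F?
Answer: Rational(-549983009, 1092970) ≈ -503.20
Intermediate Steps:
Function('z')(C) = Add(3, Mul(-1, Pow(Add(-14, Mul(2, C)), -1), Add(7, C))) (Function('z')(C) = Add(3, Mul(-1, Mul(Add(C, 7), Pow(Add(C, Add(-14, C)), -1)))) = Add(3, Mul(-1, Mul(Add(7, C), Pow(Add(-14, Mul(2, C)), -1)))) = Add(3, Mul(-1, Mul(Pow(Add(-14, Mul(2, C)), -1), Add(7, C)))) = Add(3, Mul(-1, Pow(Add(-14, Mul(2, C)), -1), Add(7, C))))
a = Rational(-101, 218594) (a = Mul(-101, Pow(218594, -1)) = Mul(-101, Rational(1, 218594)) = Rational(-101, 218594) ≈ -0.00046204)
Add(a, Mul(-222, Function('z')(37))) = Add(Rational(-101, 218594), Mul(-222, Mul(Rational(1, 2), Pow(Add(-7, 37), -1), Add(-49, Mul(5, 37))))) = Add(Rational(-101, 218594), Mul(-222, Mul(Rational(1, 2), Pow(30, -1), Add(-49, 185)))) = Add(Rational(-101, 218594), Mul(-222, Mul(Rational(1, 2), Rational(1, 30), 136))) = Add(Rational(-101, 218594), Mul(-222, Rational(34, 15))) = Add(Rational(-101, 218594), Rational(-2516, 5)) = Rational(-549983009, 1092970)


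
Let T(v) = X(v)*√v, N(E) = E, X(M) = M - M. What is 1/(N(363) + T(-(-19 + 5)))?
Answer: 1/363 ≈ 0.0027548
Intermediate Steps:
X(M) = 0
T(v) = 0 (T(v) = 0*√v = 0)
1/(N(363) + T(-(-19 + 5))) = 1/(363 + 0) = 1/363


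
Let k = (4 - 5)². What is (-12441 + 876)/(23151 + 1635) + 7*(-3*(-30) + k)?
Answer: 1753013/2754 ≈ 636.53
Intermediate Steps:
k = 1 (k = (-1)² = 1)
(-12441 + 876)/(23151 + 1635) + 7*(-3*(-30) + k) = (-12441 + 876)/(23151 + 1635) + 7*(-3*(-30) + 1) = -11565/24786 + 7*(90 + 1) = -11565*1/24786 + 7*91 = -1285/2754 + 637 = 1753013/2754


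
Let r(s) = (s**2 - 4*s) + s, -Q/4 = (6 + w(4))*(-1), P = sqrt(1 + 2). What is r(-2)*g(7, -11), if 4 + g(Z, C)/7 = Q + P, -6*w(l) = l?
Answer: 3640/3 + 70*sqrt(3) ≈ 1334.6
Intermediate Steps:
w(l) = -l/6
P = sqrt(3) ≈ 1.7320
Q = 64/3 (Q = -4*(6 - 1/6*4)*(-1) = -4*(6 - 2/3)*(-1) = -64*(-1)/3 = -4*(-16/3) = 64/3 ≈ 21.333)
g(Z, C) = 364/3 + 7*sqrt(3) (g(Z, C) = -28 + 7*(64/3 + sqrt(3)) = -28 + (448/3 + 7*sqrt(3)) = 364/3 + 7*sqrt(3))
r(s) = s**2 - 3*s
r(-2)*g(7, -11) = (-2*(-3 - 2))*(364/3 + 7*sqrt(3)) = (-2*(-5))*(364/3 + 7*sqrt(3)) = 10*(364/3 + 7*sqrt(3)) = 3640/3 + 70*sqrt(3)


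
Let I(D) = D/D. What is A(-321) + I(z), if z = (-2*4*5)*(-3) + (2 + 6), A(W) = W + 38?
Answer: -282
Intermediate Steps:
A(W) = 38 + W
z = 128 (z = -8*5*(-3) + 8 = -40*(-3) + 8 = 120 + 8 = 128)
I(D) = 1
A(-321) + I(z) = (38 - 321) + 1 = -283 + 1 = -282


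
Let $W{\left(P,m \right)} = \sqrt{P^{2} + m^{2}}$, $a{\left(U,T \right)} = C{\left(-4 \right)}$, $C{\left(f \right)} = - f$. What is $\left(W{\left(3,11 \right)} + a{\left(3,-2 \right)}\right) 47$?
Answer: $188 + 47 \sqrt{130} \approx 723.88$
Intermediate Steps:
$a{\left(U,T \right)} = 4$ ($a{\left(U,T \right)} = \left(-1\right) \left(-4\right) = 4$)
$\left(W{\left(3,11 \right)} + a{\left(3,-2 \right)}\right) 47 = \left(\sqrt{3^{2} + 11^{2}} + 4\right) 47 = \left(\sqrt{9 + 121} + 4\right) 47 = \left(\sqrt{130} + 4\right) 47 = \left(4 + \sqrt{130}\right) 47 = 188 + 47 \sqrt{130}$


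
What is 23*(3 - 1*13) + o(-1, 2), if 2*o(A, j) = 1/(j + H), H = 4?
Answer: -2759/12 ≈ -229.92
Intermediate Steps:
o(A, j) = 1/(2*(4 + j)) (o(A, j) = 1/(2*(j + 4)) = 1/(2*(4 + j)))
23*(3 - 1*13) + o(-1, 2) = 23*(3 - 1*13) + 1/(2*(4 + 2)) = 23*(3 - 13) + (½)/6 = 23*(-10) + (½)*(⅙) = -230 + 1/12 = -2759/12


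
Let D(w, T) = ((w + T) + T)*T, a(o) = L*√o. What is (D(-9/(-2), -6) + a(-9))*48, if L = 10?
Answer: 2160 + 1440*I ≈ 2160.0 + 1440.0*I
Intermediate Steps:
a(o) = 10*√o
D(w, T) = T*(w + 2*T) (D(w, T) = ((T + w) + T)*T = (w + 2*T)*T = T*(w + 2*T))
(D(-9/(-2), -6) + a(-9))*48 = (-6*(-9/(-2) + 2*(-6)) + 10*√(-9))*48 = (-6*(-9*(-½) - 12) + 10*(3*I))*48 = (-6*(9/2 - 12) + 30*I)*48 = (-6*(-15/2) + 30*I)*48 = (45 + 30*I)*48 = 2160 + 1440*I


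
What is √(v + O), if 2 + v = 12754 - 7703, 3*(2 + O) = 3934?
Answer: 5*√2289/3 ≈ 79.739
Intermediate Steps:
O = 3928/3 (O = -2 + (⅓)*3934 = -2 + 3934/3 = 3928/3 ≈ 1309.3)
v = 5049 (v = -2 + (12754 - 7703) = -2 + 5051 = 5049)
√(v + O) = √(5049 + 3928/3) = √(19075/3) = 5*√2289/3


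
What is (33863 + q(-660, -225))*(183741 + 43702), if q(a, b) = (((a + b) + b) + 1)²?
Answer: 287429726592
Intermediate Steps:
q(a, b) = (1 + a + 2*b)² (q(a, b) = ((a + 2*b) + 1)² = (1 + a + 2*b)²)
(33863 + q(-660, -225))*(183741 + 43702) = (33863 + (1 - 660 + 2*(-225))²)*(183741 + 43702) = (33863 + (1 - 660 - 450)²)*227443 = (33863 + (-1109)²)*227443 = (33863 + 1229881)*227443 = 1263744*227443 = 287429726592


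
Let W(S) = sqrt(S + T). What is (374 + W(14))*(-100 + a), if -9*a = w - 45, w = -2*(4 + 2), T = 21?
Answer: -105094/3 - 281*sqrt(35)/3 ≈ -35586.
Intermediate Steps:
w = -12 (w = -2*6 = -12)
W(S) = sqrt(21 + S) (W(S) = sqrt(S + 21) = sqrt(21 + S))
a = 19/3 (a = -(-12 - 45)/9 = -1/9*(-57) = 19/3 ≈ 6.3333)
(374 + W(14))*(-100 + a) = (374 + sqrt(21 + 14))*(-100 + 19/3) = (374 + sqrt(35))*(-281/3) = -105094/3 - 281*sqrt(35)/3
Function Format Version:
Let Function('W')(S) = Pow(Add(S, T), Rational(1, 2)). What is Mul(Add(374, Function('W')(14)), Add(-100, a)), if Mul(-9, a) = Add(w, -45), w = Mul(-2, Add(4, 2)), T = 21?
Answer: Add(Rational(-105094, 3), Mul(Rational(-281, 3), Pow(35, Rational(1, 2)))) ≈ -35586.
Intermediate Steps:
w = -12 (w = Mul(-2, 6) = -12)
Function('W')(S) = Pow(Add(21, S), Rational(1, 2)) (Function('W')(S) = Pow(Add(S, 21), Rational(1, 2)) = Pow(Add(21, S), Rational(1, 2)))
a = Rational(19, 3) (a = Mul(Rational(-1, 9), Add(-12, -45)) = Mul(Rational(-1, 9), -57) = Rational(19, 3) ≈ 6.3333)
Mul(Add(374, Function('W')(14)), Add(-100, a)) = Mul(Add(374, Pow(Add(21, 14), Rational(1, 2))), Add(-100, Rational(19, 3))) = Mul(Add(374, Pow(35, Rational(1, 2))), Rational(-281, 3)) = Add(Rational(-105094, 3), Mul(Rational(-281, 3), Pow(35, Rational(1, 2))))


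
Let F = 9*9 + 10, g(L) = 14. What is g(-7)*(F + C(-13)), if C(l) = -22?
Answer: 966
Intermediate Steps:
F = 91 (F = 81 + 10 = 91)
g(-7)*(F + C(-13)) = 14*(91 - 22) = 14*69 = 966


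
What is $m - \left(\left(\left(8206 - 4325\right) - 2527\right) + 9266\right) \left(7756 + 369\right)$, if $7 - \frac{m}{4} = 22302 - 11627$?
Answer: $-86330172$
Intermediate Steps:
$m = -42672$ ($m = 28 - 4 \left(22302 - 11627\right) = 28 - 42700 = -42672$)
$m - \left(\left(\left(8206 - 4325\right) - 2527\right) + 9266\right) \left(7756 + 369\right) = -42672 - \left(\left(\left(8206 - 4325\right) - 2527\right) + 9266\right) \left(7756 + 369\right) = -42672 - \left(\left(3881 - 2527\right) + 9266\right) 8125 = -42672 - \left(1354 + 9266\right) 8125 = -42672 - 10620 \cdot 8125 = -42672 - 86287500 = -86330172$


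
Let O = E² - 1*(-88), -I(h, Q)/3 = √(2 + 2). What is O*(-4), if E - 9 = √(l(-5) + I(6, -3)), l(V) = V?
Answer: -632 - 72*I*√11 ≈ -632.0 - 238.8*I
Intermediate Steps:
I(h, Q) = -6 (I(h, Q) = -3*√(2 + 2) = -3*√4 = -3*2 = -6)
E = 9 + I*√11 (E = 9 + √(-5 - 6) = 9 + √(-11) = 9 + I*√11 ≈ 9.0 + 3.3166*I)
O = 88 + (9 + I*√11)² (O = (9 + I*√11)² - 1*(-88) = (9 + I*√11)² + 88 = 88 + (9 + I*√11)² ≈ 158.0 + 59.699*I)
O*(-4) = (158 + 18*I*√11)*(-4) = -632 - 72*I*√11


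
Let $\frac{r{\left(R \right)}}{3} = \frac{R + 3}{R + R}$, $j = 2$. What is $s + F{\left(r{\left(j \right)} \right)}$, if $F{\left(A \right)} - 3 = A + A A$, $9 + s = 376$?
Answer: $\frac{6205}{16} \approx 387.81$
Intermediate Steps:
$s = 367$ ($s = -9 + 376 = 367$)
$r{\left(R \right)} = \frac{3 \left(3 + R\right)}{2 R}$ ($r{\left(R \right)} = 3 \frac{R + 3}{R + R} = 3 \frac{3 + R}{2 R} = \frac{3 \left(3 + R\right)}{2 R}$)
$F{\left(A \right)} = 3 + A + A^{2}$ ($F{\left(A \right)} = 3 + \left(A + A A\right) = 3 + \left(A + A^{2}\right) = 3 + A + A^{2}$)
$s + F{\left(r{\left(j \right)} \right)} = 367 + \left(3 + \frac{3 \left(3 + 2\right)}{2 \cdot 2} + \left(\frac{3 \left(3 + 2\right)}{2 \cdot 2}\right)^{2}\right) = 367 + \left(3 + \frac{3}{2} \cdot \frac{1}{2} \cdot 5 + \left(\frac{3}{2} \cdot \frac{1}{2} \cdot 5\right)^{2}\right) = 367 + \left(3 + \frac{15}{4} + \left(\frac{15}{4}\right)^{2}\right) = 367 + \left(3 + \frac{15}{4} + \frac{225}{16}\right) = 367 + \frac{333}{16} = \frac{6205}{16}$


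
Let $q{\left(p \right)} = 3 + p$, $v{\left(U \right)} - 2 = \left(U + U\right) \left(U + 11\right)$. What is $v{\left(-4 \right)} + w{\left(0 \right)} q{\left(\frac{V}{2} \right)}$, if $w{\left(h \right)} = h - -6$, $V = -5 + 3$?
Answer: $-42$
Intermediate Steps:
$V = -2$
$v{\left(U \right)} = 2 + 2 U \left(11 + U\right)$ ($v{\left(U \right)} = 2 + \left(U + U\right) \left(U + 11\right) = 2 + 2 U \left(11 + U\right)$)
$w{\left(h \right)} = 6 + h$ ($w{\left(h \right)} = h + 6 = 6 + h$)
$v{\left(-4 \right)} + w{\left(0 \right)} q{\left(\frac{V}{2} \right)} = \left(2 + 2 \left(-4\right)^{2} + 22 \left(-4\right)\right) + \left(6 + 0\right) \left(3 - \frac{2}{2}\right) = \left(2 + 2 \cdot 16 - 88\right) + 6 \left(3 - 1\right) = \left(2 + 32 - 88\right) + 6 \left(3 - 1\right) = -54 + 6 \cdot 2 = -54 + 12 = -42$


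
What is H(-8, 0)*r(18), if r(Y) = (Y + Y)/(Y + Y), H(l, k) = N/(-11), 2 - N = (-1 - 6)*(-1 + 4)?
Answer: -23/11 ≈ -2.0909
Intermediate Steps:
N = 23 (N = 2 - (-1 - 6)*(-1 + 4) = 2 - (-7)*3 = 2 - 1*(-21) = 2 + 21 = 23)
H(l, k) = -23/11 (H(l, k) = 23/(-11) = 23*(-1/11) = -23/11)
r(Y) = 1 (r(Y) = (2*Y)/((2*Y)) = (2*Y)*(1/(2*Y)) = 1)
H(-8, 0)*r(18) = -23/11*1 = -23/11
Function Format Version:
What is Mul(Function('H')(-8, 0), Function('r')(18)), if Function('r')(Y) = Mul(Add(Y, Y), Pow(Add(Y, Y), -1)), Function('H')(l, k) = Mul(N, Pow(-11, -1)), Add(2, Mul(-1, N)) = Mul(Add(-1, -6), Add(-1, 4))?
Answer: Rational(-23, 11) ≈ -2.0909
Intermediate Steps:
N = 23 (N = Add(2, Mul(-1, Mul(Add(-1, -6), Add(-1, 4)))) = Add(2, Mul(-1, Mul(-7, 3))) = Add(2, Mul(-1, -21)) = Add(2, 21) = 23)
Function('H')(l, k) = Rational(-23, 11) (Function('H')(l, k) = Mul(23, Pow(-11, -1)) = Mul(23, Rational(-1, 11)) = Rational(-23, 11))
Function('r')(Y) = 1 (Function('r')(Y) = Mul(Mul(2, Y), Pow(Mul(2, Y), -1)) = Mul(Mul(2, Y), Mul(Rational(1, 2), Pow(Y, -1))) = 1)
Mul(Function('H')(-8, 0), Function('r')(18)) = Mul(Rational(-23, 11), 1) = Rational(-23, 11)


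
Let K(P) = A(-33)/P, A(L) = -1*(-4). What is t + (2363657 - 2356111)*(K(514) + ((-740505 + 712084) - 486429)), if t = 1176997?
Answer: -998157428379/257 ≈ -3.8839e+9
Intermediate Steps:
A(L) = 4
K(P) = 4/P
t + (2363657 - 2356111)*(K(514) + ((-740505 + 712084) - 486429)) = 1176997 + (2363657 - 2356111)*(4/514 + ((-740505 + 712084) - 486429)) = 1176997 + 7546*(4*(1/514) + (-28421 - 486429)) = 1176997 + 7546*(2/257 - 514850) = 1176997 + 7546*(-132316448/257) = 1176997 - 998459916608/257 = -998157428379/257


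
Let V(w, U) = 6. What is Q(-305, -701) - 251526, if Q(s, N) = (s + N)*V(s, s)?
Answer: -257562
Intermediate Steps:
Q(s, N) = 6*N + 6*s (Q(s, N) = (s + N)*6 = (N + s)*6 = 6*N + 6*s)
Q(-305, -701) - 251526 = (6*(-701) + 6*(-305)) - 251526 = (-4206 - 1830) - 251526 = -6036 - 251526 = -257562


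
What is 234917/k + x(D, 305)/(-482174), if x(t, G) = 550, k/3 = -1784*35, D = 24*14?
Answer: -736194127/586498920 ≈ -1.2552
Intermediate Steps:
D = 336
k = -187320 (k = 3*(-1784*35) = 3*(-62440) = -187320)
234917/k + x(D, 305)/(-482174) = 234917/(-187320) + 550/(-482174) = 234917*(-1/187320) + 550*(-1/482174) = -234917/187320 - 25/21917 = -736194127/586498920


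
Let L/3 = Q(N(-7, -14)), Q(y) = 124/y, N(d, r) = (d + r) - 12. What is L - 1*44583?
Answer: -490537/11 ≈ -44594.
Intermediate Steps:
N(d, r) = -12 + d + r
L = -124/11 (L = 3*(124/(-12 - 7 - 14)) = 3*(124/(-33)) = 3*(124*(-1/33)) = 3*(-124/33) = -124/11 ≈ -11.273)
L - 1*44583 = -124/11 - 1*44583 = -124/11 - 44583 = -490537/11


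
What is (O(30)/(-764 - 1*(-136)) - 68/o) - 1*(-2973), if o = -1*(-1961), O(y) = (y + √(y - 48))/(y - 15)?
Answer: 1830613329/615754 - I*√2/3140 ≈ 2973.0 - 0.00045039*I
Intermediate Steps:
O(y) = (y + √(-48 + y))/(-15 + y)
o = 1961
(O(30)/(-764 - 1*(-136)) - 68/o) - 1*(-2973) = (((30 + √(-48 + 30))/(-15 + 30))/(-764 - 1*(-136)) - 68/1961) - 1*(-2973) = (((30 + √(-18))/15)/(-764 + 136) - 68*1/1961) + 2973 = (((30 + 3*I*√2)/15)/(-628) - 68/1961) + 2973 = ((2 + I*√2/5)*(-1/628) - 68/1961) + 2973 = ((-1/314 - I*√2/3140) - 68/1961) + 2973 = (-23313/615754 - I*√2/3140) + 2973 = 1830613329/615754 - I*√2/3140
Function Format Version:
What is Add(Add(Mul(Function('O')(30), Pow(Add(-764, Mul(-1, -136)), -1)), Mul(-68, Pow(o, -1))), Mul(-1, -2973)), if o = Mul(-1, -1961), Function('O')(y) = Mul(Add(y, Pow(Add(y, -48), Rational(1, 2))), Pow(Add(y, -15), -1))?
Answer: Add(Rational(1830613329, 615754), Mul(Rational(-1, 3140), I, Pow(2, Rational(1, 2)))) ≈ Add(2973.0, Mul(-0.00045039, I))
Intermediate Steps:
Function('O')(y) = Mul(Pow(Add(-15, y), -1), Add(y, Pow(Add(-48, y), Rational(1, 2)))) (Function('O')(y) = Mul(Add(y, Pow(Add(-48, y), Rational(1, 2))), Pow(Add(-15, y), -1)) = Mul(Pow(Add(-15, y), -1), Add(y, Pow(Add(-48, y), Rational(1, 2)))))
o = 1961
Add(Add(Mul(Function('O')(30), Pow(Add(-764, Mul(-1, -136)), -1)), Mul(-68, Pow(o, -1))), Mul(-1, -2973)) = Add(Add(Mul(Mul(Pow(Add(-15, 30), -1), Add(30, Pow(Add(-48, 30), Rational(1, 2)))), Pow(Add(-764, Mul(-1, -136)), -1)), Mul(-68, Pow(1961, -1))), Mul(-1, -2973)) = Add(Add(Mul(Mul(Pow(15, -1), Add(30, Pow(-18, Rational(1, 2)))), Pow(Add(-764, 136), -1)), Mul(-68, Rational(1, 1961))), 2973) = Add(Add(Mul(Mul(Rational(1, 15), Add(30, Mul(3, I, Pow(2, Rational(1, 2))))), Pow(-628, -1)), Rational(-68, 1961)), 2973) = Add(Add(Mul(Add(2, Mul(Rational(1, 5), I, Pow(2, Rational(1, 2)))), Rational(-1, 628)), Rational(-68, 1961)), 2973) = Add(Add(Add(Rational(-1, 314), Mul(Rational(-1, 3140), I, Pow(2, Rational(1, 2)))), Rational(-68, 1961)), 2973) = Add(Add(Rational(-23313, 615754), Mul(Rational(-1, 3140), I, Pow(2, Rational(1, 2)))), 2973) = Add(Rational(1830613329, 615754), Mul(Rational(-1, 3140), I, Pow(2, Rational(1, 2))))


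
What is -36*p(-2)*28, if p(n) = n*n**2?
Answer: 8064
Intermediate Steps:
p(n) = n**3
-36*p(-2)*28 = -36*(-2)**3*28 = -36*(-8)*28 = 288*28 = 8064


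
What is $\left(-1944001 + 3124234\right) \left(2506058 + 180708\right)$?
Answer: $3171009896478$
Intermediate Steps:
$\left(-1944001 + 3124234\right) \left(2506058 + 180708\right) = 1180233 \cdot 2686766 = 3171009896478$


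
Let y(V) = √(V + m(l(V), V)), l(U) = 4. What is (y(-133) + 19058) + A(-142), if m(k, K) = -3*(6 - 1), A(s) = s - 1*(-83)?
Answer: 18999 + 2*I*√37 ≈ 18999.0 + 12.166*I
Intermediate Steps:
A(s) = 83 + s (A(s) = s + 83 = 83 + s)
m(k, K) = -15 (m(k, K) = -3*5 = -15)
y(V) = √(-15 + V) (y(V) = √(V - 15) = √(-15 + V))
(y(-133) + 19058) + A(-142) = (√(-15 - 133) + 19058) + (83 - 142) = (√(-148) + 19058) - 59 = (2*I*√37 + 19058) - 59 = (19058 + 2*I*√37) - 59 = 18999 + 2*I*√37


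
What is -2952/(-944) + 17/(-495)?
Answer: 180649/58410 ≈ 3.0928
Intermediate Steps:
-2952/(-944) + 17/(-495) = -2952*(-1/944) + 17*(-1/495) = 369/118 - 17/495 = 180649/58410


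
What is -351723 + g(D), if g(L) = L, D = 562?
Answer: -351161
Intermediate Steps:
-351723 + g(D) = -351723 + 562 = -351161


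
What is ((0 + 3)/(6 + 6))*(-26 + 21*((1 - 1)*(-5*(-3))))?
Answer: -13/2 ≈ -6.5000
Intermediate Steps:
((0 + 3)/(6 + 6))*(-26 + 21*((1 - 1)*(-5*(-3)))) = (3/12)*(-26 + 21*(0*15)) = (3*(1/12))*(-26 + 21*0) = (-26 + 0)/4 = (¼)*(-26) = -13/2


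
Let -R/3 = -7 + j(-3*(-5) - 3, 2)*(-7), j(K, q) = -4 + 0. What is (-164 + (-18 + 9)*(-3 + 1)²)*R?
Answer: 12600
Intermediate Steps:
j(K, q) = -4
R = -63 (R = -3*(-7 - 4*(-7)) = -3*(-7 + 28) = -3*21 = -63)
(-164 + (-18 + 9)*(-3 + 1)²)*R = (-164 + (-18 + 9)*(-3 + 1)²)*(-63) = (-164 - 9*(-2)²)*(-63) = (-164 - 9*4)*(-63) = (-164 - 36)*(-63) = -200*(-63) = 12600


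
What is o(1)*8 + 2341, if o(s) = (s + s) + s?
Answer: 2365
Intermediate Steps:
o(s) = 3*s (o(s) = 2*s + s = 3*s)
o(1)*8 + 2341 = (3*1)*8 + 2341 = 3*8 + 2341 = 24 + 2341 = 2365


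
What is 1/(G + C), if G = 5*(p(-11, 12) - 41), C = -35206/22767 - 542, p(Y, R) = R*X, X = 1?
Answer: -22767/15676135 ≈ -0.0014523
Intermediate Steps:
p(Y, R) = R (p(Y, R) = R*1 = R)
C = -12374920/22767 (C = -35206*1/22767 - 542 = -35206/22767 - 542 = -12374920/22767 ≈ -543.55)
G = -145 (G = 5*(12 - 41) = 5*(-29) = -145)
1/(G + C) = 1/(-145 - 12374920/22767) = 1/(-15676135/22767) = -22767/15676135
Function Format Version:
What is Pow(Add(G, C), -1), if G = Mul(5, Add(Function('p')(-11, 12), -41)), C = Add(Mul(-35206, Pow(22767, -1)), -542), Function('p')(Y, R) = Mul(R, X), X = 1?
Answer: Rational(-22767, 15676135) ≈ -0.0014523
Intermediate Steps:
Function('p')(Y, R) = R (Function('p')(Y, R) = Mul(R, 1) = R)
C = Rational(-12374920, 22767) (C = Add(Mul(-35206, Rational(1, 22767)), -542) = Add(Rational(-35206, 22767), -542) = Rational(-12374920, 22767) ≈ -543.55)
G = -145 (G = Mul(5, Add(12, -41)) = Mul(5, -29) = -145)
Pow(Add(G, C), -1) = Pow(Add(-145, Rational(-12374920, 22767)), -1) = Pow(Rational(-15676135, 22767), -1) = Rational(-22767, 15676135)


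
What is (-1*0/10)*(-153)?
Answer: 0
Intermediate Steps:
(-1*0/10)*(-153) = (0*(⅒))*(-153) = 0*(-153) = 0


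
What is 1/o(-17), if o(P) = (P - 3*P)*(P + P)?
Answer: -1/1156 ≈ -0.00086505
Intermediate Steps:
o(P) = -4*P² (o(P) = (-2*P)*(2*P) = -4*P²)
1/o(-17) = 1/(-4*(-17)²) = 1/(-4*289) = 1/(-1156) = -1/1156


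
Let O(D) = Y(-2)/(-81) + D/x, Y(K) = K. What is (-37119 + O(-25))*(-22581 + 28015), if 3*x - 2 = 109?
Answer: -604519425796/2997 ≈ -2.0171e+8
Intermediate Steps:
x = 37 (x = 2/3 + (1/3)*109 = 2/3 + 109/3 = 37)
O(D) = 2/81 + D/37 (O(D) = -2/(-81) + D/37 = -2*(-1/81) + D*(1/37) = 2/81 + D/37)
(-37119 + O(-25))*(-22581 + 28015) = (-37119 + (2/81 + (1/37)*(-25)))*(-22581 + 28015) = (-37119 + (2/81 - 25/37))*5434 = (-37119 - 1951/2997)*5434 = -111247594/2997*5434 = -604519425796/2997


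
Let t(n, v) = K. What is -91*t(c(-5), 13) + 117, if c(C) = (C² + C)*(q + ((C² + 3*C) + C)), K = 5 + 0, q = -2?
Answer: -338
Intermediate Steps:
K = 5
c(C) = (C + C²)*(-2 + C² + 4*C) (c(C) = (C² + C)*(-2 + ((C² + 3*C) + C)) = (C + C²)*(-2 + (C² + 4*C)) = (C + C²)*(-2 + C² + 4*C))
t(n, v) = 5
-91*t(c(-5), 13) + 117 = -91*5 + 117 = -455 + 117 = -338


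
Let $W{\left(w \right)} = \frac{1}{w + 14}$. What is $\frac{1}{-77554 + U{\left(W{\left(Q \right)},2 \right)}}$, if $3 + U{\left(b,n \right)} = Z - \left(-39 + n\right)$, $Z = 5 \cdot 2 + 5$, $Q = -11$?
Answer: $- \frac{1}{77505} \approx -1.2902 \cdot 10^{-5}$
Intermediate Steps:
$W{\left(w \right)} = \frac{1}{14 + w}$
$Z = 15$ ($Z = 10 + 5 = 15$)
$U{\left(b,n \right)} = 51 - n$ ($U{\left(b,n \right)} = -3 + \left(15 - \left(-39 + n\right)\right) = -3 - \left(-54 + n\right) = 51 - n$)
$\frac{1}{-77554 + U{\left(W{\left(Q \right)},2 \right)}} = \frac{1}{-77554 + \left(51 - 2\right)} = \frac{1}{-77554 + 49} = \frac{1}{-77505} = - \frac{1}{77505}$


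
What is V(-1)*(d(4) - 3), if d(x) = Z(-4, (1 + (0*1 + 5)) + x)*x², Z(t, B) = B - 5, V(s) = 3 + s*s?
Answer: 308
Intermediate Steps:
V(s) = 3 + s²
Z(t, B) = -5 + B
d(x) = x²*(1 + x) (d(x) = (-5 + ((1 + (0*1 + 5)) + x))*x² = (-5 + ((1 + (0 + 5)) + x))*x² = (-5 + ((1 + 5) + x))*x² = (-5 + (6 + x))*x² = (1 + x)*x² = x²*(1 + x))
V(-1)*(d(4) - 3) = (3 + (-1)²)*(4²*(1 + 4) - 3) = (3 + 1)*(16*5 - 3) = 4*(80 - 3) = 4*77 = 308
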